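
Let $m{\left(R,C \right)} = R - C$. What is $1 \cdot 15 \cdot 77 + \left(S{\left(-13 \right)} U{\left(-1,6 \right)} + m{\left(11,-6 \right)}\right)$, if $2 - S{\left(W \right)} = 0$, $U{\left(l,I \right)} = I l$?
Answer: $1160$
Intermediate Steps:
$S{\left(W \right)} = 2$ ($S{\left(W \right)} = 2 - 0 = 2 + 0 = 2$)
$1 \cdot 15 \cdot 77 + \left(S{\left(-13 \right)} U{\left(-1,6 \right)} + m{\left(11,-6 \right)}\right) = 1 \cdot 15 \cdot 77 + \left(2 \cdot 6 \left(-1\right) + \left(11 - -6\right)\right) = 15 \cdot 77 + \left(2 \left(-6\right) + \left(11 + 6\right)\right) = 1155 + \left(-12 + 17\right) = 1155 + 5 = 1160$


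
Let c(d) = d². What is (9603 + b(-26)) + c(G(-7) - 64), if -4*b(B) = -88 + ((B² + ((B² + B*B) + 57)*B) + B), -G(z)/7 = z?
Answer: 18846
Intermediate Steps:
G(z) = -7*z
b(B) = 22 - B/4 - B²/4 - B*(57 + 2*B²)/4 (b(B) = -(-88 + ((B² + ((B² + B*B) + 57)*B) + B))/4 = -(-88 + ((B² + ((B² + B²) + 57)*B) + B))/4 = -(-88 + ((B² + (2*B² + 57)*B) + B))/4 = -(-88 + ((B² + (57 + 2*B²)*B) + B))/4 = -(-88 + ((B² + B*(57 + 2*B²)) + B))/4 = -(-88 + (B + B² + B*(57 + 2*B²)))/4 = -(-88 + B + B² + B*(57 + 2*B²))/4 = 22 - B/4 - B²/4 - B*(57 + 2*B²)/4)
(9603 + b(-26)) + c(G(-7) - 64) = (9603 + (22 - 29/2*(-26) - ½*(-26)³ - ¼*(-26)²)) + (-7*(-7) - 64)² = (9603 + (22 + 377 - ½*(-17576) - ¼*676)) + (49 - 64)² = (9603 + (22 + 377 + 8788 - 169)) + (-15)² = (9603 + 9018) + 225 = 18621 + 225 = 18846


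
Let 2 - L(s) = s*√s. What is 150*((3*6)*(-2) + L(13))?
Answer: -5100 - 1950*√13 ≈ -12131.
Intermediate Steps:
L(s) = 2 - s^(3/2) (L(s) = 2 - s*√s = 2 - s^(3/2))
150*((3*6)*(-2) + L(13)) = 150*((3*6)*(-2) + (2 - 13^(3/2))) = 150*(18*(-2) + (2 - 13*√13)) = 150*(-36 + (2 - 13*√13)) = 150*(-34 - 13*√13) = -5100 - 1950*√13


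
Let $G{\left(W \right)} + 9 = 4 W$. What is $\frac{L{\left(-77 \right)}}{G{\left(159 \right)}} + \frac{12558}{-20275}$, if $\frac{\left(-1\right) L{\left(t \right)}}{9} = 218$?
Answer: $- \frac{15884472}{4237475} \approx -3.7486$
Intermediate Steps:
$G{\left(W \right)} = -9 + 4 W$
$L{\left(t \right)} = -1962$ ($L{\left(t \right)} = \left(-9\right) 218 = -1962$)
$\frac{L{\left(-77 \right)}}{G{\left(159 \right)}} + \frac{12558}{-20275} = - \frac{1962}{-9 + 4 \cdot 159} + \frac{12558}{-20275} = - \frac{1962}{-9 + 636} + 12558 \left(- \frac{1}{20275}\right) = - \frac{1962}{627} - \frac{12558}{20275} = \left(-1962\right) \frac{1}{627} - \frac{12558}{20275} = - \frac{654}{209} - \frac{12558}{20275} = - \frac{15884472}{4237475}$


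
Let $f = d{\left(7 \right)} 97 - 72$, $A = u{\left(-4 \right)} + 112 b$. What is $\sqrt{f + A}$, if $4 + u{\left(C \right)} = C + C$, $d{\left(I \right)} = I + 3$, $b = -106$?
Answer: $i \sqrt{10986} \approx 104.81 i$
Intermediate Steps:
$d{\left(I \right)} = 3 + I$
$u{\left(C \right)} = -4 + 2 C$ ($u{\left(C \right)} = -4 + \left(C + C\right) = -4 + 2 C$)
$A = -11884$ ($A = \left(-4 + 2 \left(-4\right)\right) + 112 \left(-106\right) = \left(-4 - 8\right) - 11872 = -12 - 11872 = -11884$)
$f = 898$ ($f = \left(3 + 7\right) 97 - 72 = 10 \cdot 97 - 72 = 970 - 72 = 898$)
$\sqrt{f + A} = \sqrt{898 - 11884} = \sqrt{-10986} = i \sqrt{10986}$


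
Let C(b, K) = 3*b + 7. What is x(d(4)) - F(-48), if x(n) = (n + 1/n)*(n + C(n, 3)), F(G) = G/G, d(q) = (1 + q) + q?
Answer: 3517/9 ≈ 390.78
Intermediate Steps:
d(q) = 1 + 2*q
C(b, K) = 7 + 3*b
F(G) = 1
x(n) = (7 + 4*n)*(n + 1/n) (x(n) = (n + 1/n)*(n + (7 + 3*n)) = (n + 1/n)*(7 + 4*n) = (7 + 4*n)*(n + 1/n))
x(d(4)) - F(-48) = (4 + 4*(1 + 2*4)² + 7*(1 + 2*4) + 7/(1 + 2*4)) - 1*1 = (4 + 4*(1 + 8)² + 7*(1 + 8) + 7/(1 + 8)) - 1 = (4 + 4*9² + 7*9 + 7/9) - 1 = (4 + 4*81 + 63 + 7*(⅑)) - 1 = (4 + 324 + 63 + 7/9) - 1 = 3526/9 - 1 = 3517/9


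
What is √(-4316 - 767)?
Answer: I*√5083 ≈ 71.295*I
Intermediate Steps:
√(-4316 - 767) = √(-5083) = I*√5083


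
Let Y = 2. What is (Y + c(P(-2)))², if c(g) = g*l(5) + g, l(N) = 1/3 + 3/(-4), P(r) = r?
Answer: 25/36 ≈ 0.69444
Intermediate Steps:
l(N) = -5/12 (l(N) = 1*(⅓) + 3*(-¼) = ⅓ - ¾ = -5/12)
c(g) = 7*g/12 (c(g) = g*(-5/12) + g = -5*g/12 + g = 7*g/12)
(Y + c(P(-2)))² = (2 + (7/12)*(-2))² = (2 - 7/6)² = (⅚)² = 25/36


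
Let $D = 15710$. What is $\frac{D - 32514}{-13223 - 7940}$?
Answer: $\frac{16804}{21163} \approx 0.79403$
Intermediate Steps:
$\frac{D - 32514}{-13223 - 7940} = \frac{15710 - 32514}{-13223 - 7940} = - \frac{16804}{-21163} = \left(-16804\right) \left(- \frac{1}{21163}\right) = \frac{16804}{21163}$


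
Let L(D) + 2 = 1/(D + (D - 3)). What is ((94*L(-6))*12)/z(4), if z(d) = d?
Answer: -2914/5 ≈ -582.80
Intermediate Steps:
L(D) = -2 + 1/(-3 + 2*D) (L(D) = -2 + 1/(D + (D - 3)) = -2 + 1/(D + (-3 + D)) = -2 + 1/(-3 + 2*D))
((94*L(-6))*12)/z(4) = ((94*((7 - 4*(-6))/(-3 + 2*(-6))))*12)/4 = ((94*((7 + 24)/(-3 - 12)))*12)*(¼) = ((94*(31/(-15)))*12)*(¼) = ((94*(-1/15*31))*12)*(¼) = ((94*(-31/15))*12)*(¼) = -2914/15*12*(¼) = -11656/5*¼ = -2914/5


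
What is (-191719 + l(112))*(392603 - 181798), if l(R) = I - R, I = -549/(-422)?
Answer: -17065114397065/422 ≈ -4.0439e+10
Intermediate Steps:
I = 549/422 (I = -549*(-1/422) = 549/422 ≈ 1.3009)
l(R) = 549/422 - R
(-191719 + l(112))*(392603 - 181798) = (-191719 + (549/422 - 1*112))*(392603 - 181798) = (-191719 + (549/422 - 112))*210805 = (-191719 - 46715/422)*210805 = -80952133/422*210805 = -17065114397065/422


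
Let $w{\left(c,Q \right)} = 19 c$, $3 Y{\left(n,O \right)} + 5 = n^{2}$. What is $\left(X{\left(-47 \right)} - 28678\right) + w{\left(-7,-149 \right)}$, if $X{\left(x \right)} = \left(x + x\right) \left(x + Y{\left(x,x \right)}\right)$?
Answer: $- \frac{280355}{3} \approx -93452.0$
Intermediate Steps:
$Y{\left(n,O \right)} = - \frac{5}{3} + \frac{n^{2}}{3}$
$X{\left(x \right)} = 2 x \left(- \frac{5}{3} + x + \frac{x^{2}}{3}\right)$ ($X{\left(x \right)} = \left(x + x\right) \left(x + \left(- \frac{5}{3} + \frac{x^{2}}{3}\right)\right) = 2 x \left(- \frac{5}{3} + x + \frac{x^{2}}{3}\right)$)
$\left(X{\left(-47 \right)} - 28678\right) + w{\left(-7,-149 \right)} = \left(\frac{2}{3} \left(-47\right) \left(-5 + \left(-47\right)^{2} + 3 \left(-47\right)\right) - 28678\right) + 19 \left(-7\right) = \left(\frac{2}{3} \left(-47\right) \left(-5 + 2209 - 141\right) - 28678\right) - 133 = \left(\frac{2}{3} \left(-47\right) 2063 - 28678\right) - 133 = \left(- \frac{193922}{3} - 28678\right) - 133 = - \frac{279956}{3} - 133 = - \frac{280355}{3}$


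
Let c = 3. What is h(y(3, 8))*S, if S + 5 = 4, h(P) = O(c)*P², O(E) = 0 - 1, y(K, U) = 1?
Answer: 1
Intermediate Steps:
O(E) = -1
h(P) = -P²
S = -1 (S = -5 + 4 = -1)
h(y(3, 8))*S = -1*1²*(-1) = -1*1*(-1) = -1*(-1) = 1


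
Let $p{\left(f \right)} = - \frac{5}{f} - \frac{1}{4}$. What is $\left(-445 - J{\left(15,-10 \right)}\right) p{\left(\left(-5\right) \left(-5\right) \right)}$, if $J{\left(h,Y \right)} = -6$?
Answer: $\frac{3951}{20} \approx 197.55$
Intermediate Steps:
$p{\left(f \right)} = - \frac{1}{4} - \frac{5}{f}$ ($p{\left(f \right)} = - \frac{5}{f} - \frac{1}{4} = - \frac{1}{4} - \frac{5}{f}$)
$\left(-445 - J{\left(15,-10 \right)}\right) p{\left(\left(-5\right) \left(-5\right) \right)} = \left(-445 - -6\right) \frac{-20 - \left(-5\right) \left(-5\right)}{4 \left(\left(-5\right) \left(-5\right)\right)} = \left(-445 + 6\right) \frac{-20 - 25}{4 \cdot 25} = - 439 \cdot \frac{1}{4} \cdot \frac{1}{25} \left(-20 - 25\right) = - 439 \cdot \frac{1}{4} \cdot \frac{1}{25} \left(-45\right) = \left(-439\right) \left(- \frac{9}{20}\right) = \frac{3951}{20}$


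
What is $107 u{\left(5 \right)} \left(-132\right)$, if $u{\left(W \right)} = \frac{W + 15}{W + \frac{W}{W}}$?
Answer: $-47080$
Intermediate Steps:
$u{\left(W \right)} = \frac{15 + W}{1 + W}$ ($u{\left(W \right)} = \frac{15 + W}{W + 1} = \frac{15 + W}{1 + W}$)
$107 u{\left(5 \right)} \left(-132\right) = 107 \frac{15 + 5}{1 + 5} \left(-132\right) = 107 \cdot \frac{1}{6} \cdot 20 \left(-132\right) = 107 \cdot \frac{10}{3} \left(-132\right) = \frac{1070}{3} \left(-132\right) = -47080$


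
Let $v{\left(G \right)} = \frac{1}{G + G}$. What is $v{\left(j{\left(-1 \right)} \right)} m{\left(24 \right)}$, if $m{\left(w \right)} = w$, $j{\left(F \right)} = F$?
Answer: $-12$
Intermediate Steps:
$v{\left(G \right)} = \frac{1}{2 G}$
$v{\left(j{\left(-1 \right)} \right)} m{\left(24 \right)} = \frac{1}{2 \left(-1\right)} 24 = \frac{1}{2} \left(-1\right) 24 = \left(- \frac{1}{2}\right) 24 = -12$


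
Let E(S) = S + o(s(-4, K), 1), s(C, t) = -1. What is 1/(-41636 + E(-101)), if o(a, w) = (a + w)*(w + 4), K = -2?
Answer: -1/41737 ≈ -2.3960e-5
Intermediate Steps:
o(a, w) = (4 + w)*(a + w) (o(a, w) = (a + w)*(4 + w) = (4 + w)*(a + w))
E(S) = S (E(S) = S + (1² + 4*(-1) + 4*1 - 1*1) = S + (1 - 4 + 4 - 1) = S + 0 = S)
1/(-41636 + E(-101)) = 1/(-41636 - 101) = 1/(-41737) = -1/41737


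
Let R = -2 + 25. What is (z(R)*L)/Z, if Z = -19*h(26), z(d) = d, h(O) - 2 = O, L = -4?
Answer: 23/133 ≈ 0.17293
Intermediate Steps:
h(O) = 2 + O
R = 23
Z = -532 (Z = -19*(2 + 26) = -19*28 = -532)
(z(R)*L)/Z = (23*(-4))/(-532) = -92*(-1/532) = 23/133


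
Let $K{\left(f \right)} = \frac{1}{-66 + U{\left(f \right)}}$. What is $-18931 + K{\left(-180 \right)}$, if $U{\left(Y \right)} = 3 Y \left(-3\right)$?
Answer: $- \frac{29418773}{1554} \approx -18931.0$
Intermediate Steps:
$U{\left(Y \right)} = - 9 Y$
$K{\left(f \right)} = \frac{1}{-66 - 9 f}$
$-18931 + K{\left(-180 \right)} = -18931 - \frac{1}{66 + 9 \left(-180\right)} = -18931 - \frac{1}{66 - 1620} = -18931 - \frac{1}{-1554} = -18931 - - \frac{1}{1554} = -18931 + \frac{1}{1554} = - \frac{29418773}{1554}$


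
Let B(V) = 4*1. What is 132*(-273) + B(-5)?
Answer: -36032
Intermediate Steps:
B(V) = 4
132*(-273) + B(-5) = 132*(-273) + 4 = -36036 + 4 = -36032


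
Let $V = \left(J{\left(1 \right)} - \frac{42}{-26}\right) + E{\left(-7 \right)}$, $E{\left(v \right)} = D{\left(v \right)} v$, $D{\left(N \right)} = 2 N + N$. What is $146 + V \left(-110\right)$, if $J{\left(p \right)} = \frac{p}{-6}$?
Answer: $- \frac{631151}{39} \approx -16183.0$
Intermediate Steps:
$J{\left(p \right)} = - \frac{p}{6}$ ($J{\left(p \right)} = p \left(- \frac{1}{6}\right) = - \frac{p}{6}$)
$D{\left(N \right)} = 3 N$
$E{\left(v \right)} = 3 v^{2}$ ($E{\left(v \right)} = 3 v v = 3 v^{2}$)
$V = \frac{11579}{78}$ ($V = \left(\left(- \frac{1}{6}\right) 1 - \frac{42}{-26}\right) + 3 \left(-7\right)^{2} = \left(- \frac{1}{6} - - \frac{21}{13}\right) + 3 \cdot 49 = \left(- \frac{1}{6} + \frac{21}{13}\right) + 147 = \frac{113}{78} + 147 = \frac{11579}{78} \approx 148.45$)
$146 + V \left(-110\right) = 146 + \frac{11579}{78} \left(-110\right) = 146 - \frac{636845}{39} = - \frac{631151}{39}$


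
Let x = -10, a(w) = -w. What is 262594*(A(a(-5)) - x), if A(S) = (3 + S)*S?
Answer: 13129700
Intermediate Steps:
A(S) = S*(3 + S)
262594*(A(a(-5)) - x) = 262594*((-1*(-5))*(3 - 1*(-5)) - 1*(-10)) = 262594*(5*(3 + 5) + 10) = 262594*(5*8 + 10) = 262594*(40 + 10) = 262594*50 = 13129700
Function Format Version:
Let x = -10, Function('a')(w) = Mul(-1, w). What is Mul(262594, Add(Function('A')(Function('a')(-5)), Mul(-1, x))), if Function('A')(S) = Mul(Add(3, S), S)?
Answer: 13129700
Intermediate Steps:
Function('A')(S) = Mul(S, Add(3, S))
Mul(262594, Add(Function('A')(Function('a')(-5)), Mul(-1, x))) = Mul(262594, Add(Mul(Mul(-1, -5), Add(3, Mul(-1, -5))), Mul(-1, -10))) = Mul(262594, Add(Mul(5, Add(3, 5)), 10)) = Mul(262594, Add(Mul(5, 8), 10)) = Mul(262594, Add(40, 10)) = Mul(262594, 50) = 13129700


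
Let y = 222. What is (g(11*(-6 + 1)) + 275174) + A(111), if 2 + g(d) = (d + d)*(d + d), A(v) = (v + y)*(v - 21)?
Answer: 317242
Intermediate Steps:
A(v) = (-21 + v)*(222 + v) (A(v) = (v + 222)*(v - 21) = (222 + v)*(-21 + v) = (-21 + v)*(222 + v))
g(d) = -2 + 4*d² (g(d) = -2 + (d + d)*(d + d) = -2 + (2*d)*(2*d) = -2 + 4*d²)
(g(11*(-6 + 1)) + 275174) + A(111) = ((-2 + 4*(11*(-6 + 1))²) + 275174) + (-4662 + 111² + 201*111) = ((-2 + 4*(11*(-5))²) + 275174) + (-4662 + 12321 + 22311) = ((-2 + 4*(-55)²) + 275174) + 29970 = ((-2 + 4*3025) + 275174) + 29970 = ((-2 + 12100) + 275174) + 29970 = (12098 + 275174) + 29970 = 287272 + 29970 = 317242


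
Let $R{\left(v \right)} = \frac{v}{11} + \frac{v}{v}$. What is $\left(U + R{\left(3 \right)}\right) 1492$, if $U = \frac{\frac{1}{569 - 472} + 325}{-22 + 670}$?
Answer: $\frac{228792605}{86427} \approx 2647.2$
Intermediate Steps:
$U = \frac{15763}{31428}$ ($U = \frac{\frac{1}{97} + 325}{648} = \left(\frac{1}{97} + 325\right) \frac{1}{648} = \frac{31526}{97} \cdot \frac{1}{648} = \frac{15763}{31428} \approx 0.50156$)
$R{\left(v \right)} = 1 + \frac{v}{11}$ ($R{\left(v \right)} = v \frac{1}{11} + 1 = \frac{v}{11} + 1 = 1 + \frac{v}{11}$)
$\left(U + R{\left(3 \right)}\right) 1492 = \left(\frac{15763}{31428} + \left(1 + \frac{1}{11} \cdot 3\right)\right) 1492 = \left(\frac{15763}{31428} + \left(1 + \frac{3}{11}\right)\right) 1492 = \left(\frac{15763}{31428} + \frac{14}{11}\right) 1492 = \frac{613385}{345708} \cdot 1492 = \frac{228792605}{86427}$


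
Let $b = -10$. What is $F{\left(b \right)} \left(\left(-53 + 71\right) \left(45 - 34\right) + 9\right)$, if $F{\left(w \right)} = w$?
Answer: $-2070$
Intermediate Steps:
$F{\left(b \right)} \left(\left(-53 + 71\right) \left(45 - 34\right) + 9\right) = - 10 \left(\left(-53 + 71\right) \left(45 - 34\right) + 9\right) = - 10 \left(18 \cdot 11 + 9\right) = - 10 \left(198 + 9\right) = \left(-10\right) 207 = -2070$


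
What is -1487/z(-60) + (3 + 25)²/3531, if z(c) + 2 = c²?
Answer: -2429765/12704538 ≈ -0.19125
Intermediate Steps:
z(c) = -2 + c²
-1487/z(-60) + (3 + 25)²/3531 = -1487/(-2 + (-60)²) + (3 + 25)²/3531 = -1487/(-2 + 3600) + 28²*(1/3531) = -1487/3598 + 784*(1/3531) = -1487*1/3598 + 784/3531 = -1487/3598 + 784/3531 = -2429765/12704538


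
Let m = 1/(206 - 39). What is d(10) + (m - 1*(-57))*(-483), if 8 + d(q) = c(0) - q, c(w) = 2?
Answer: -4600832/167 ≈ -27550.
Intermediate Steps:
m = 1/167 ≈ 0.0059880
d(q) = -6 - q (d(q) = -8 + (2 - q) = -6 - q)
d(10) + (m - 1*(-57))*(-483) = (-6 - 1*10) + (1/167 - 1*(-57))*(-483) = (-6 - 10) + (1/167 + 57)*(-483) = -16 + (9520/167)*(-483) = -16 - 4598160/167 = -4600832/167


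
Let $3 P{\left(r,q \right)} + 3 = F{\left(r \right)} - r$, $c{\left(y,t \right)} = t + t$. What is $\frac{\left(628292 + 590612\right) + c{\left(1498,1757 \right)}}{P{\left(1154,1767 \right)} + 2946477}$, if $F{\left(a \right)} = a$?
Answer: $\frac{611209}{1473238} \approx 0.41487$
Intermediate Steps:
$c{\left(y,t \right)} = 2 t$
$P{\left(r,q \right)} = -1$ ($P{\left(r,q \right)} = -1 + \frac{r - r}{3} = -1 + \frac{1}{3} \cdot 0 = -1 + 0 = -1$)
$\frac{\left(628292 + 590612\right) + c{\left(1498,1757 \right)}}{P{\left(1154,1767 \right)} + 2946477} = \frac{\left(628292 + 590612\right) + 2 \cdot 1757}{-1 + 2946477} = \frac{1218904 + 3514}{2946476} = 1222418 \cdot \frac{1}{2946476} = \frac{611209}{1473238}$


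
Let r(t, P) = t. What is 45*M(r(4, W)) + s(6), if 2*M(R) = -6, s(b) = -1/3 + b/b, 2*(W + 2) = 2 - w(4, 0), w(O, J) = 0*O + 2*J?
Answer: -403/3 ≈ -134.33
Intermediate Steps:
w(O, J) = 2*J (w(O, J) = 0 + 2*J = 2*J)
W = -1 (W = -2 + (2 - 2*0)/2 = -2 + (2 - 1*0)/2 = -2 + (2 + 0)/2 = -2 + (½)*2 = -2 + 1 = -1)
s(b) = ⅔ (s(b) = -1*⅓ + 1 = -⅓ + 1 = ⅔)
M(R) = -3 (M(R) = (½)*(-6) = -3)
45*M(r(4, W)) + s(6) = 45*(-3) + ⅔ = -135 + ⅔ = -403/3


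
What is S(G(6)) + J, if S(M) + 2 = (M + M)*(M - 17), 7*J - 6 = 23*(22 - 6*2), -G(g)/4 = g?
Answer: 13998/7 ≈ 1999.7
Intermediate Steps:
G(g) = -4*g
J = 236/7 (J = 6/7 + (23*(22 - 6*2))/7 = 6/7 + (23*(22 - 12))/7 = 6/7 + (23*10)/7 = 6/7 + (⅐)*230 = 6/7 + 230/7 = 236/7 ≈ 33.714)
S(M) = -2 + 2*M*(-17 + M) (S(M) = -2 + (M + M)*(M - 17) = -2 + (2*M)*(-17 + M) = -2 + 2*M*(-17 + M))
S(G(6)) + J = (-2 - (-136)*6 + 2*(-4*6)²) + 236/7 = (-2 - 34*(-24) + 2*(-24)²) + 236/7 = (-2 + 816 + 2*576) + 236/7 = (-2 + 816 + 1152) + 236/7 = 1966 + 236/7 = 13998/7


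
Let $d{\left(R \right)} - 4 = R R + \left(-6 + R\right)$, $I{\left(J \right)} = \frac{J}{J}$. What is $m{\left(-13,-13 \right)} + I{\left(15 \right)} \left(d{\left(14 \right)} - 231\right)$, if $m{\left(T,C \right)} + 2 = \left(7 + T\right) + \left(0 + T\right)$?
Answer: $-44$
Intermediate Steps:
$I{\left(J \right)} = 1$
$d{\left(R \right)} = -2 + R + R^{2}$ ($d{\left(R \right)} = 4 + \left(R R + \left(-6 + R\right)\right) = 4 + \left(R^{2} + \left(-6 + R\right)\right) = 4 + \left(-6 + R + R^{2}\right) = -2 + R + R^{2}$)
$m{\left(T,C \right)} = 5 + 2 T$ ($m{\left(T,C \right)} = -2 + \left(\left(7 + T\right) + \left(0 + T\right)\right) = -2 + \left(\left(7 + T\right) + T\right) = -2 + \left(7 + 2 T\right) = 5 + 2 T$)
$m{\left(-13,-13 \right)} + I{\left(15 \right)} \left(d{\left(14 \right)} - 231\right) = \left(5 + 2 \left(-13\right)\right) + 1 \left(\left(-2 + 14 + 14^{2}\right) - 231\right) = \left(5 - 26\right) + 1 \left(\left(-2 + 14 + 196\right) - 231\right) = -21 + 1 \left(208 - 231\right) = -21 + 1 \left(-23\right) = -21 - 23 = -44$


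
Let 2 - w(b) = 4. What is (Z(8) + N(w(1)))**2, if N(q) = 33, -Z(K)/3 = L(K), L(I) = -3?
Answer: 1764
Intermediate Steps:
Z(K) = 9 (Z(K) = -3*(-3) = 9)
w(b) = -2 (w(b) = 2 - 1*4 = 2 - 4 = -2)
(Z(8) + N(w(1)))**2 = (9 + 33)**2 = 42**2 = 1764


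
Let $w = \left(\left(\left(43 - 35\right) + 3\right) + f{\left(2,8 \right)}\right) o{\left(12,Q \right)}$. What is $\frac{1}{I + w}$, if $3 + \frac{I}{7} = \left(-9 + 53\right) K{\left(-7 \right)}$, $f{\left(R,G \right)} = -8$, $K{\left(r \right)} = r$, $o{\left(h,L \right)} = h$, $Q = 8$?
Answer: $- \frac{1}{2141} \approx -0.00046707$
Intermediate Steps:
$w = 36$ ($w = \left(\left(\left(43 - 35\right) + 3\right) - 8\right) 12 = \left(\left(8 + 3\right) - 8\right) 12 = \left(11 - 8\right) 12 = 3 \cdot 12 = 36$)
$I = -2177$ ($I = -21 + 7 \left(-9 + 53\right) \left(-7\right) = -21 + 7 \cdot 44 \left(-7\right) = -21 + 7 \left(-308\right) = -21 - 2156 = -2177$)
$\frac{1}{I + w} = \frac{1}{-2177 + 36} = \frac{1}{-2141} = - \frac{1}{2141}$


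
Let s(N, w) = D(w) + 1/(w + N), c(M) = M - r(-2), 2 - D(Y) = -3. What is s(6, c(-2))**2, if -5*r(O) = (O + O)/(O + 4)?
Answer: 9025/324 ≈ 27.855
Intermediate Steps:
r(O) = -2*O/(5*(4 + O)) (r(O) = -(O + O)/(5*(O + 4)) = -2*O/(5*(4 + O)))
D(Y) = 5 (D(Y) = 2 - 1*(-3) = 2 + 3 = 5)
c(M) = -2/5 + M (c(M) = M - (-2)*(-2)/(20 + 5*(-2)) = M - (-2)*(-2)/(20 - 10) = M - (-2)*(-2)/10 = M - 1*2/5 = M - 2/5 = -2/5 + M)
s(N, w) = 5 + 1/(N + w) (s(N, w) = 5 + 1/(w + N) = 5 + 1/(N + w))
s(6, c(-2))**2 = ((1 + 5*6 + 5*(-2/5 - 2))/(6 + (-2/5 - 2)))**2 = ((1 + 30 + 5*(-12/5))/(6 - 12/5))**2 = ((1 + 30 - 12)/(18/5))**2 = ((5/18)*19)**2 = (95/18)**2 = 9025/324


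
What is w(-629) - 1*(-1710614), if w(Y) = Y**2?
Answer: 2106255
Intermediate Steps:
w(-629) - 1*(-1710614) = (-629)**2 - 1*(-1710614) = 395641 + 1710614 = 2106255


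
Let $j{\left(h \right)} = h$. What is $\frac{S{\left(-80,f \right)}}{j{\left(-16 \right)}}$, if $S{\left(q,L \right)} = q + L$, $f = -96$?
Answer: $11$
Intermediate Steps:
$S{\left(q,L \right)} = L + q$
$\frac{S{\left(-80,f \right)}}{j{\left(-16 \right)}} = \frac{-96 - 80}{-16} = \left(-176\right) \left(- \frac{1}{16}\right) = 11$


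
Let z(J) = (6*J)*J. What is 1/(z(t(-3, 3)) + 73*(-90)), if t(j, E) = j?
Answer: -1/6516 ≈ -0.00015347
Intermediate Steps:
z(J) = 6*J²
1/(z(t(-3, 3)) + 73*(-90)) = 1/(6*(-3)² + 73*(-90)) = 1/(6*9 - 6570) = 1/(54 - 6570) = 1/(-6516) = -1/6516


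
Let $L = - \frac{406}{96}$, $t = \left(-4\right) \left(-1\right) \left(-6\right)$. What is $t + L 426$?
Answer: $- \frac{14605}{8} \approx -1825.6$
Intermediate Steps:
$t = -24$ ($t = 4 \left(-6\right) = -24$)
$L = - \frac{203}{48}$ ($L = \left(-406\right) \frac{1}{96} = - \frac{203}{48} \approx -4.2292$)
$t + L 426 = -24 - \frac{14413}{8} = - \frac{14605}{8}$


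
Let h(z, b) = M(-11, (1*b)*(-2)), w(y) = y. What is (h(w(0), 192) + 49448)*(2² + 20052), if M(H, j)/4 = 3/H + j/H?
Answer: 10939585312/11 ≈ 9.9451e+8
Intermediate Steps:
M(H, j) = 12/H + 4*j/H (M(H, j) = 4*(3/H + j/H) = 12/H + 4*j/H)
h(z, b) = -12/11 + 8*b/11 (h(z, b) = 4*(3 + (1*b)*(-2))/(-11) = 4*(-1/11)*(3 + b*(-2)) = 4*(-1/11)*(3 - 2*b) = -12/11 + 8*b/11)
(h(w(0), 192) + 49448)*(2² + 20052) = ((-12/11 + (8/11)*192) + 49448)*(2² + 20052) = ((-12/11 + 1536/11) + 49448)*(4 + 20052) = (1524/11 + 49448)*20056 = (545452/11)*20056 = 10939585312/11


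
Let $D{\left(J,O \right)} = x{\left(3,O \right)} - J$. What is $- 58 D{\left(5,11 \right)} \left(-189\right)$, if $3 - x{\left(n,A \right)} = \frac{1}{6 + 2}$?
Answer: $- \frac{93177}{4} \approx -23294.0$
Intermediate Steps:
$x{\left(n,A \right)} = \frac{23}{8}$ ($x{\left(n,A \right)} = 3 - \frac{1}{6 + 2} = 3 - \frac{1}{8} = \frac{23}{8}$)
$D{\left(J,O \right)} = \frac{23}{8} - J$
$- 58 D{\left(5,11 \right)} \left(-189\right) = - 58 \left(\frac{23}{8} - 5\right) \left(-189\right) = \left(-58\right) \left(- \frac{17}{8}\right) \left(-189\right) = \frac{493}{4} \left(-189\right) = - \frac{93177}{4}$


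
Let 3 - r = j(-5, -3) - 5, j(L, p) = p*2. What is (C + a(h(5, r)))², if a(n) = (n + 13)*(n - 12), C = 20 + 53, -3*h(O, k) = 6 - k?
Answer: 434281/81 ≈ 5361.5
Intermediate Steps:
j(L, p) = 2*p
r = 14 (r = 3 - (2*(-3) - 5) = 3 - (-6 - 5) = 3 - 1*(-11) = 3 + 11 = 14)
h(O, k) = -2 + k/3 (h(O, k) = -(6 - k)/3 = -2 + k/3)
C = 73
a(n) = (-12 + n)*(13 + n) (a(n) = (13 + n)*(-12 + n) = (-12 + n)*(13 + n))
(C + a(h(5, r)))² = (73 + (-156 + (-2 + (⅓)*14) + (-2 + (⅓)*14)²))² = (73 + (-156 + (-2 + 14/3) + (-2 + 14/3)²))² = (73 + (-156 + 8/3 + (8/3)²))² = (73 + (-156 + 8/3 + 64/9))² = (73 - 1316/9)² = (-659/9)² = 434281/81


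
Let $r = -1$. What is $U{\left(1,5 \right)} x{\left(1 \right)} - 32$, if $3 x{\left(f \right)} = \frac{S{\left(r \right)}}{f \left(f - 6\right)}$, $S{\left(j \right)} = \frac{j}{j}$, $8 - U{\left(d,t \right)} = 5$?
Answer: $- \frac{161}{5} \approx -32.2$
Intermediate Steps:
$U{\left(d,t \right)} = 3$ ($U{\left(d,t \right)} = 8 - 5 = 3$)
$S{\left(j \right)} = 1$
$x{\left(f \right)} = \frac{1}{3 f \left(-6 + f\right)}$ ($x{\left(f \right)} = \frac{1 \frac{1}{f \left(f - 6\right)}}{3} = \frac{1 \frac{1}{f \left(-6 + f\right)}}{3} = \frac{\frac{1}{f} \frac{1}{-6 + f}}{3} = \frac{1}{3 f \left(-6 + f\right)}$)
$U{\left(1,5 \right)} x{\left(1 \right)} - 32 = 3 \frac{1}{3 \cdot 1 \left(-6 + 1\right)} - 32 = 3 \cdot \frac{1}{3} \cdot 1 \frac{1}{-5} - 32 = 3 \cdot \frac{1}{3} \cdot 1 \left(- \frac{1}{5}\right) - 32 = 3 \left(- \frac{1}{15}\right) - 32 = - \frac{1}{5} - 32 = - \frac{161}{5}$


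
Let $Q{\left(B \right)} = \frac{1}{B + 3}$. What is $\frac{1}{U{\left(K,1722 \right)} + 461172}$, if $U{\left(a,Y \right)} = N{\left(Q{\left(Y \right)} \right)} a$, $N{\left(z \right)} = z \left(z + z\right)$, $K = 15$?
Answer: $\frac{198375}{91484995502} \approx 2.1684 \cdot 10^{-6}$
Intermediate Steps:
$Q{\left(B \right)} = \frac{1}{3 + B}$
$N{\left(z \right)} = 2 z^{2}$ ($N{\left(z \right)} = z 2 z = 2 z^{2}$)
$U{\left(a,Y \right)} = \frac{2 a}{\left(3 + Y\right)^{2}}$ ($U{\left(a,Y \right)} = 2 \left(\frac{1}{3 + Y}\right)^{2} a = \frac{2}{\left(3 + Y\right)^{2}} a = \frac{2 a}{\left(3 + Y\right)^{2}}$)
$\frac{1}{U{\left(K,1722 \right)} + 461172} = \frac{1}{2 \cdot 15 \frac{1}{\left(3 + 1722\right)^{2}} + 461172} = \frac{1}{2 \cdot 15 \cdot \frac{1}{2975625} + 461172} = \frac{1}{\frac{2}{198375} + 461172} = \frac{1}{\frac{91484995502}{198375}} = \frac{198375}{91484995502}$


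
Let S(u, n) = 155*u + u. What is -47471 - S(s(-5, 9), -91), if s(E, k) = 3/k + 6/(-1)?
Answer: -46587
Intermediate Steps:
s(E, k) = -6 + 3/k (s(E, k) = 3/k + 6*(-1) = 3/k - 6 = -6 + 3/k)
S(u, n) = 156*u
-47471 - S(s(-5, 9), -91) = -47471 - 156*(-6 + 3/9) = -47471 - 156*(-6 + 3*(1/9)) = -47471 - 156*(-6 + 1/3) = -47471 - 156*(-17)/3 = -47471 - 1*(-884) = -47471 + 884 = -46587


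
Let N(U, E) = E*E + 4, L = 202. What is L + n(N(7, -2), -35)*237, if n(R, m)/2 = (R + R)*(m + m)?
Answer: -530678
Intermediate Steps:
N(U, E) = 4 + E² (N(U, E) = E² + 4 = 4 + E²)
n(R, m) = 8*R*m (n(R, m) = 2*((R + R)*(m + m)) = 2*((2*R)*(2*m)) = 2*(4*R*m) = 8*R*m)
L + n(N(7, -2), -35)*237 = 202 + (8*(4 + (-2)²)*(-35))*237 = 202 + (8*(4 + 4)*(-35))*237 = 202 + (8*8*(-35))*237 = 202 - 2240*237 = 202 - 530880 = -530678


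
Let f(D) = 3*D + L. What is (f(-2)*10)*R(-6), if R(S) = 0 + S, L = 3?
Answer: 180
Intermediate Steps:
R(S) = S
f(D) = 3 + 3*D (f(D) = 3*D + 3 = 3 + 3*D)
(f(-2)*10)*R(-6) = ((3 + 3*(-2))*10)*(-6) = ((3 - 6)*10)*(-6) = -3*10*(-6) = -30*(-6) = 180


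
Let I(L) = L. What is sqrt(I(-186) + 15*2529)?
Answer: sqrt(37749) ≈ 194.29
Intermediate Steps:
sqrt(I(-186) + 15*2529) = sqrt(-186 + 15*2529) = sqrt(-186 + 37935) = sqrt(37749)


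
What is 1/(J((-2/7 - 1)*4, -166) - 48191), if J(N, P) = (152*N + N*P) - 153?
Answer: -1/48272 ≈ -2.0716e-5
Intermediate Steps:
J(N, P) = -153 + 152*N + N*P
1/(J((-2/7 - 1)*4, -166) - 48191) = 1/((-153 + 152*((-2/7 - 1)*4) + ((-2/7 - 1)*4)*(-166)) - 48191) = 1/((-153 + 152*(-9/7*4) - 9/7*4*(-166)) - 48191) = 1/((-153 + 152*(-36/7) - 36/7*(-166)) - 48191) = 1/((-153 - 5472/7 + 5976/7) - 48191) = 1/(-81 - 48191) = 1/(-48272) = -1/48272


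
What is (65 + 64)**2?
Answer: 16641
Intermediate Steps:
(65 + 64)**2 = 129**2 = 16641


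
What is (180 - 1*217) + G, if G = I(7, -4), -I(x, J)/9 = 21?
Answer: -226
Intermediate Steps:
I(x, J) = -189 (I(x, J) = -9*21 = -189)
G = -189
(180 - 1*217) + G = (180 - 1*217) - 189 = (180 - 217) - 189 = -37 - 189 = -226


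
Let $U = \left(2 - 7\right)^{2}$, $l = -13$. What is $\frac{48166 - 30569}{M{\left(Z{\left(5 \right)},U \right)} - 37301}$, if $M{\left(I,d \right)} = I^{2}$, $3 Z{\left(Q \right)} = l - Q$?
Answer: $- \frac{17597}{37265} \approx -0.47221$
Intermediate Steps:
$Z{\left(Q \right)} = - \frac{13}{3} - \frac{Q}{3}$ ($Z{\left(Q \right)} = \frac{-13 - Q}{3} = - \frac{13}{3} - \frac{Q}{3}$)
$U = 25$ ($U = \left(-5\right)^{2} = 25$)
$\frac{48166 - 30569}{M{\left(Z{\left(5 \right)},U \right)} - 37301} = \frac{48166 - 30569}{\left(- \frac{13}{3} - \frac{5}{3}\right)^{2} - 37301} = \frac{17597}{\left(- \frac{13}{3} - \frac{5}{3}\right)^{2} - 37301} = \frac{17597}{\left(-6\right)^{2} - 37301} = \frac{17597}{36 - 37301} = \frac{17597}{-37265} = 17597 \left(- \frac{1}{37265}\right) = - \frac{17597}{37265}$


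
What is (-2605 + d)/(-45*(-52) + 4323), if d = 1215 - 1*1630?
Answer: -3020/6663 ≈ -0.45325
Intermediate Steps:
d = -415 (d = 1215 - 1630 = -415)
(-2605 + d)/(-45*(-52) + 4323) = (-2605 - 415)/(-45*(-52) + 4323) = -3020/(2340 + 4323) = -3020/6663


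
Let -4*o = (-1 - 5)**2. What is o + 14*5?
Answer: 61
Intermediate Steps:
o = -9 (o = -(-1 - 5)**2/4 = -1/4*(-6)**2 = -1/4*36 = -9)
o + 14*5 = -9 + 14*5 = -9 + 70 = 61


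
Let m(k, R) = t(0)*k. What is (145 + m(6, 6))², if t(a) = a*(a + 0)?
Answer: 21025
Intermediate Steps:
t(a) = a² (t(a) = a*a = a²)
m(k, R) = 0 (m(k, R) = 0²*k = 0*k = 0)
(145 + m(6, 6))² = (145 + 0)² = 145² = 21025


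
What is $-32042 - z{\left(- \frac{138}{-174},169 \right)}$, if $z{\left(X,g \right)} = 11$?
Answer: $-32053$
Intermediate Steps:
$-32042 - z{\left(- \frac{138}{-174},169 \right)} = -32042 - 11 = -32053$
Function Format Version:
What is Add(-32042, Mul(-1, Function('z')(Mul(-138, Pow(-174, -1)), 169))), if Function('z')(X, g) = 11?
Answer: -32053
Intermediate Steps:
Add(-32042, Mul(-1, Function('z')(Mul(-138, Pow(-174, -1)), 169))) = Add(-32042, Mul(-1, 11)) = Add(-32042, -11) = -32053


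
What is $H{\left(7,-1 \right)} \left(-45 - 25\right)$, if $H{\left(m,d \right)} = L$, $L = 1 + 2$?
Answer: $-210$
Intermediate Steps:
$L = 3$
$H{\left(m,d \right)} = 3$
$H{\left(7,-1 \right)} \left(-45 - 25\right) = 3 \left(-45 - 25\right) = 3 \left(-70\right) = -210$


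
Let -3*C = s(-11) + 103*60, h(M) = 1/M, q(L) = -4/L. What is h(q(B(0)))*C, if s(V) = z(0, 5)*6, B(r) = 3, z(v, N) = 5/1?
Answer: 3105/2 ≈ 1552.5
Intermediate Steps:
z(v, N) = 5 (z(v, N) = 5*1 = 5)
s(V) = 30 (s(V) = 5*6 = 30)
C = -2070 (C = -(30 + 103*60)/3 = -(30 + 6180)/3 = -⅓*6210 = -2070)
h(q(B(0)))*C = -2070/(-4/3) = -¾*(-2070) = 3105/2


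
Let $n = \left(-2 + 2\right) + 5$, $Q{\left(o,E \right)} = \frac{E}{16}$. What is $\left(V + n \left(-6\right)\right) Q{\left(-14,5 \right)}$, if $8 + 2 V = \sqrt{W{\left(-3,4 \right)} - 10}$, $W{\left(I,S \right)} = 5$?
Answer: $- \frac{85}{8} + \frac{5 i \sqrt{5}}{32} \approx -10.625 + 0.34939 i$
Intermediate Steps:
$Q{\left(o,E \right)} = \frac{E}{16}$ ($Q{\left(o,E \right)} = E \frac{1}{16} = \frac{E}{16}$)
$n = 5$ ($n = 0 + 5 = 5$)
$V = -4 + \frac{i \sqrt{5}}{2}$ ($V = -4 + \frac{\sqrt{5 - 10}}{2} = -4 + \frac{\sqrt{-5}}{2} = -4 + \frac{i \sqrt{5}}{2} \approx -4.0 + 1.118 i$)
$\left(V + n \left(-6\right)\right) Q{\left(-14,5 \right)} = \left(\left(-4 + \frac{i \sqrt{5}}{2}\right) + 5 \left(-6\right)\right) \frac{1}{16} \cdot 5 = \left(\left(-4 + \frac{i \sqrt{5}}{2}\right) - 30\right) \frac{5}{16} = \left(-34 + \frac{i \sqrt{5}}{2}\right) \frac{5}{16} = - \frac{85}{8} + \frac{5 i \sqrt{5}}{32}$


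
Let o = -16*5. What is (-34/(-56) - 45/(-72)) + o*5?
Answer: -22331/56 ≈ -398.77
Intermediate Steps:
o = -80
(-34/(-56) - 45/(-72)) + o*5 = (-34/(-56) - 45/(-72)) - 80*5 = (-34*(-1/56) - 45*(-1/72)) - 400 = (17/28 + 5/8) - 400 = 69/56 - 400 = -22331/56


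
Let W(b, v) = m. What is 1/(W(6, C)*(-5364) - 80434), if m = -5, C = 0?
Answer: -1/53614 ≈ -1.8652e-5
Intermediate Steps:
W(b, v) = -5
1/(W(6, C)*(-5364) - 80434) = 1/(-5*(-5364) - 80434) = 1/(26820 - 80434) = 1/(-53614) = -1/53614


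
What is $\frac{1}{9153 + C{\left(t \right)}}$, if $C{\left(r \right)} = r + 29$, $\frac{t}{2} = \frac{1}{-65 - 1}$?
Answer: $\frac{33}{303005} \approx 0.00010891$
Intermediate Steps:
$t = - \frac{1}{33}$ ($t = \frac{2}{-65 - 1} = \frac{2}{-66} = 2 \left(- \frac{1}{66}\right) = - \frac{1}{33} \approx -0.030303$)
$C{\left(r \right)} = 29 + r$
$\frac{1}{9153 + C{\left(t \right)}} = \frac{1}{9153 + \left(29 - \frac{1}{33}\right)} = \frac{1}{9153 + \frac{956}{33}} = \frac{1}{\frac{303005}{33}} = \frac{33}{303005}$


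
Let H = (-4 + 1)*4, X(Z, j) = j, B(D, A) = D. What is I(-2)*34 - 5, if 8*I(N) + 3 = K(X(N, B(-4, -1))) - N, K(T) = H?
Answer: -241/4 ≈ -60.250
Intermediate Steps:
H = -12 (H = -3*4 = -12)
K(T) = -12
I(N) = -15/8 - N/8 (I(N) = -3/8 + (-12 - N)/8 = -3/8 + (-3/2 - N/8) = -15/8 - N/8)
I(-2)*34 - 5 = (-15/8 - ⅛*(-2))*34 - 5 = (-15/8 + ¼)*34 - 5 = -13/8*34 - 5 = -221/4 - 5 = -241/4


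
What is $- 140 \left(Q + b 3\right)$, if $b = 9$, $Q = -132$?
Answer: $14700$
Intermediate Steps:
$- 140 \left(Q + b 3\right) = - 140 \left(-132 + 9 \cdot 3\right) = - 140 \left(-132 + 27\right) = \left(-140\right) \left(-105\right) = 14700$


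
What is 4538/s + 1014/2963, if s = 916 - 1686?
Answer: -6332657/1140755 ≈ -5.5513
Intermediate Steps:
s = -770
4538/s + 1014/2963 = 4538/(-770) + 1014/2963 = 4538*(-1/770) + 1014*(1/2963) = -2269/385 + 1014/2963 = -6332657/1140755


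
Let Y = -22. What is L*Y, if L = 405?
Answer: -8910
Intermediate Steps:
L*Y = 405*(-22) = -8910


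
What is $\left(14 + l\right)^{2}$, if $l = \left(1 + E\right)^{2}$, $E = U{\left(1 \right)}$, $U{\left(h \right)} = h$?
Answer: $324$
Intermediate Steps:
$E = 1$
$l = 4$ ($l = \left(1 + 1\right)^{2} = 2^{2} = 4$)
$\left(14 + l\right)^{2} = \left(14 + 4\right)^{2} = 18^{2} = 324$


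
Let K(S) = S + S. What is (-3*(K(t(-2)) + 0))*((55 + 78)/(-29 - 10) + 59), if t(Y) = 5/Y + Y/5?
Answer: 62872/65 ≈ 967.26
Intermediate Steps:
t(Y) = 5/Y + Y/5 (t(Y) = 5/Y + Y*(⅕) = 5/Y + Y/5)
K(S) = 2*S
(-3*(K(t(-2)) + 0))*((55 + 78)/(-29 - 10) + 59) = (-3*(2*(5/(-2) + (⅕)*(-2)) + 0))*((55 + 78)/(-29 - 10) + 59) = (-3*(2*(5*(-½) - ⅖) + 0))*(133/(-39) + 59) = (-3*(2*(-5/2 - ⅖) + 0))*(133*(-1/39) + 59) = (-3*(2*(-29/10) + 0))*(-133/39 + 59) = -3*(-29/5 + 0)*(2168/39) = -3*(-29/5)*(2168/39) = (87/5)*(2168/39) = 62872/65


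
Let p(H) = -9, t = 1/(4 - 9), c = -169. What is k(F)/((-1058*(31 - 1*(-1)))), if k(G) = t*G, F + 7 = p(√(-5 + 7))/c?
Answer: -587/14304160 ≈ -4.1037e-5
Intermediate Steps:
t = -⅕ (t = 1/(-5) = -⅕ ≈ -0.20000)
F = -1174/169 (F = -7 - 9/(-169) = -7 - 9*(-1/169) = -7 + 9/169 = -1174/169 ≈ -6.9467)
k(G) = -G/5
k(F)/((-1058*(31 - 1*(-1)))) = (-⅕*(-1174/169))/((-1058*(31 - 1*(-1)))) = 1174/(845*((-1058*(31 + 1)))) = 1174/(845*((-1058*32))) = (1174/845)/(-33856) = (1174/845)*(-1/33856) = -587/14304160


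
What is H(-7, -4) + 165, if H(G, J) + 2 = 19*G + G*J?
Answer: 58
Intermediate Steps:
H(G, J) = -2 + 19*G + G*J (H(G, J) = -2 + (19*G + G*J) = -2 + 19*G + G*J)
H(-7, -4) + 165 = (-2 + 19*(-7) - 7*(-4)) + 165 = (-2 - 133 + 28) + 165 = -107 + 165 = 58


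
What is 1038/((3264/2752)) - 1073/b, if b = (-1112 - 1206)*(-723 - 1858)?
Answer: 3069360527/3507134 ≈ 875.18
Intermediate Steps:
b = 5982758 (b = -2318*(-2581) = 5982758)
1038/((3264/2752)) - 1073/b = 1038/((3264/2752)) - 1073/5982758 = 1038/((3264*(1/2752))) - 1073*1/5982758 = 1038/(51/43) - 37/206302 = 1038*(43/51) - 37/206302 = 14878/17 - 37/206302 = 3069360527/3507134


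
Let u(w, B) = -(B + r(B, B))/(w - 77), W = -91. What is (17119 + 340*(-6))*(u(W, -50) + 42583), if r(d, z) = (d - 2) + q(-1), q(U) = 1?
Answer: 107872798597/168 ≈ 6.4210e+8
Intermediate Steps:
r(d, z) = -1 + d (r(d, z) = (d - 2) + 1 = (-2 + d) + 1 = -1 + d)
u(w, B) = -(-1 + 2*B)/(-77 + w) (u(w, B) = -(B + (-1 + B))/(w - 77) = -(-1 + 2*B)/(-77 + w))
(17119 + 340*(-6))*(u(W, -50) + 42583) = (17119 + 340*(-6))*((1 - 2*(-50))/(-77 - 91) + 42583) = (17119 - 2040)*((1 + 100)/(-168) + 42583) = 15079*(-1/168*101 + 42583) = 15079*(-101/168 + 42583) = 15079*(7153843/168) = 107872798597/168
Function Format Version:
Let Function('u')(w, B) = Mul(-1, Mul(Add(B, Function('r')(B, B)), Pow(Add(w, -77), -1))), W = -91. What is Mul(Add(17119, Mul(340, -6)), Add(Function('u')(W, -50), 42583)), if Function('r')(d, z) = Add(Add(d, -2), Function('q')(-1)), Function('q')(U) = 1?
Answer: Rational(107872798597, 168) ≈ 6.4210e+8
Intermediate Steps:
Function('r')(d, z) = Add(-1, d) (Function('r')(d, z) = Add(Add(d, -2), 1) = Add(Add(-2, d), 1) = Add(-1, d))
Function('u')(w, B) = Mul(-1, Pow(Add(-77, w), -1), Add(-1, Mul(2, B))) (Function('u')(w, B) = Mul(-1, Mul(Add(B, Add(-1, B)), Pow(Add(w, -77), -1))) = Mul(-1, Mul(Add(-1, Mul(2, B)), Pow(Add(-77, w), -1))) = Mul(-1, Mul(Pow(Add(-77, w), -1), Add(-1, Mul(2, B)))) = Mul(-1, Pow(Add(-77, w), -1), Add(-1, Mul(2, B))))
Mul(Add(17119, Mul(340, -6)), Add(Function('u')(W, -50), 42583)) = Mul(Add(17119, Mul(340, -6)), Add(Mul(Pow(Add(-77, -91), -1), Add(1, Mul(-2, -50))), 42583)) = Mul(Add(17119, -2040), Add(Mul(Pow(-168, -1), Add(1, 100)), 42583)) = Mul(15079, Add(Mul(Rational(-1, 168), 101), 42583)) = Mul(15079, Add(Rational(-101, 168), 42583)) = Mul(15079, Rational(7153843, 168)) = Rational(107872798597, 168)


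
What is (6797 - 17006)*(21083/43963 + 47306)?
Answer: -21232012175049/43963 ≈ -4.8295e+8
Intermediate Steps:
(6797 - 17006)*(21083/43963 + 47306) = -10209*(21083*(1/43963) + 47306) = -10209*(21083/43963 + 47306) = -10209*2079734761/43963 = -21232012175049/43963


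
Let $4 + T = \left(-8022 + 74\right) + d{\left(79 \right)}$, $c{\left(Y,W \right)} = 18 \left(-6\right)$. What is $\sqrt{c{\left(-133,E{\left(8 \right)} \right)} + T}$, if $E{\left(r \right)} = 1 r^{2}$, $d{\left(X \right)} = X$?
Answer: $i \sqrt{7981} \approx 89.336 i$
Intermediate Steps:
$E{\left(r \right)} = r^{2}$
$c{\left(Y,W \right)} = -108$
$T = -7873$ ($T = -4 + \left(\left(-8022 + 74\right) + 79\right) = -4 + \left(-7948 + 79\right) = -4 - 7869 = -7873$)
$\sqrt{c{\left(-133,E{\left(8 \right)} \right)} + T} = \sqrt{-108 - 7873} = \sqrt{-7981} = i \sqrt{7981}$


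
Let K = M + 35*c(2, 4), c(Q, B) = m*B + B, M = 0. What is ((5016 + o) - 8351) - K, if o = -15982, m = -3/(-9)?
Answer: -58511/3 ≈ -19504.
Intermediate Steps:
m = ⅓ (m = -3*(-⅑) = ⅓ ≈ 0.33333)
c(Q, B) = 4*B/3 (c(Q, B) = B/3 + B = 4*B/3)
K = 560/3 (K = 0 + 35*((4/3)*4) = 0 + 35*(16/3) = 0 + 560/3 = 560/3 ≈ 186.67)
((5016 + o) - 8351) - K = ((5016 - 15982) - 8351) - 1*560/3 = (-10966 - 8351) - 560/3 = -19317 - 560/3 = -58511/3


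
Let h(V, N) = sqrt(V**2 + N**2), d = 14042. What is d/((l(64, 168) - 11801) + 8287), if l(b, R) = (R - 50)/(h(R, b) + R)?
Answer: -50597426264/12679379991 - 3313912*sqrt(505)/12679379991 ≈ -3.9964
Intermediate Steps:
h(V, N) = sqrt(N**2 + V**2)
l(b, R) = (-50 + R)/(R + sqrt(R**2 + b**2)) (l(b, R) = (R - 50)/(sqrt(b**2 + R**2) + R) = (-50 + R)/(sqrt(R**2 + b**2) + R) = (-50 + R)/(R + sqrt(R**2 + b**2)))
d/((l(64, 168) - 11801) + 8287) = 14042/(((-50 + 168)/(168 + sqrt(168**2 + 64**2)) - 11801) + 8287) = 14042/((118/(168 + sqrt(28224 + 4096)) - 11801) + 8287) = 14042/((118/(168 + sqrt(32320)) - 11801) + 8287) = 14042/((118/(168 + 8*sqrt(505)) - 11801) + 8287) = 14042/((-11801 + 118/(168 + 8*sqrt(505))) + 8287) = 14042/(-3514 + 118/(168 + 8*sqrt(505)))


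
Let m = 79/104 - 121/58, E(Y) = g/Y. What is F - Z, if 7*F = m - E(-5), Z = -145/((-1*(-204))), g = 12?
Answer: 4652087/5383560 ≈ 0.86413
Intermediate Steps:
E(Y) = 12/Y
m = -4001/3016 (m = 79*(1/104) - 121*1/58 = 79/104 - 121/58 = -4001/3016 ≈ -1.3266)
Z = -145/204 ≈ -0.71078
F = 16187/105560 (F = (-4001/3016 - 12/(-5))/7 = (-4001/3016 - 12*(-1)/5)/7 = (-4001/3016 - 1*(-12/5))/7 = (-4001/3016 + 12/5)/7 = (⅐)*(16187/15080) = 16187/105560 ≈ 0.15334)
F - Z = 16187/105560 - 1*(-145/204) = 16187/105560 + 145/204 = 4652087/5383560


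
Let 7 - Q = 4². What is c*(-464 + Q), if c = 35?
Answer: -16555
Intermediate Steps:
Q = -9 (Q = 7 - 1*4² = 7 - 1*16 = 7 - 16 = -9)
c*(-464 + Q) = 35*(-464 - 9) = 35*(-473) = -16555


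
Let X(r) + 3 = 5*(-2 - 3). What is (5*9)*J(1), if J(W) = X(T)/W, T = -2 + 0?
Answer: -1260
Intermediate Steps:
T = -2
X(r) = -28 (X(r) = -3 + 5*(-2 - 3) = -3 + 5*(-5) = -3 - 25 = -28)
J(W) = -28/W
(5*9)*J(1) = (5*9)*(-28/1) = 45*(-28*1) = 45*(-28) = -1260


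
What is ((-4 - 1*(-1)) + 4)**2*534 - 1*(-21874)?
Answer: 22408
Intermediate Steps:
((-4 - 1*(-1)) + 4)**2*534 - 1*(-21874) = ((-4 + 1) + 4)**2*534 + 21874 = (-3 + 4)**2*534 + 21874 = 1**2*534 + 21874 = 1*534 + 21874 = 534 + 21874 = 22408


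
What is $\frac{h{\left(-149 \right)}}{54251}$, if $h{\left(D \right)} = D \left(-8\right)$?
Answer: $\frac{1192}{54251} \approx 0.021972$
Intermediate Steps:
$h{\left(D \right)} = - 8 D$
$\frac{h{\left(-149 \right)}}{54251} = \frac{\left(-8\right) \left(-149\right)}{54251} = 1192 \cdot \frac{1}{54251} = \frac{1192}{54251}$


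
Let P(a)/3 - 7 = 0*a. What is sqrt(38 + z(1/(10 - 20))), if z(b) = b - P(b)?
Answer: 13*sqrt(10)/10 ≈ 4.1110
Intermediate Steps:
P(a) = 21 (P(a) = 21 + 3*(0*a) = 21 + 3*0 = 21 + 0 = 21)
z(b) = -21 + b (z(b) = b - 1*21 = b - 21 = -21 + b)
sqrt(38 + z(1/(10 - 20))) = sqrt(38 + (-21 + 1/(10 - 20))) = sqrt(38 + (-21 + 1/(-10))) = sqrt(38 + (-21 - 1/10)) = sqrt(38 - 211/10) = sqrt(169/10) = 13*sqrt(10)/10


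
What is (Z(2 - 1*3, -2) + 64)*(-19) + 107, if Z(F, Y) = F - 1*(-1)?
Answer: -1109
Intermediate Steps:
Z(F, Y) = 1 + F (Z(F, Y) = F + 1 = 1 + F)
(Z(2 - 1*3, -2) + 64)*(-19) + 107 = ((1 + (2 - 1*3)) + 64)*(-19) + 107 = ((1 + (2 - 3)) + 64)*(-19) + 107 = ((1 - 1) + 64)*(-19) + 107 = (0 + 64)*(-19) + 107 = 64*(-19) + 107 = -1216 + 107 = -1109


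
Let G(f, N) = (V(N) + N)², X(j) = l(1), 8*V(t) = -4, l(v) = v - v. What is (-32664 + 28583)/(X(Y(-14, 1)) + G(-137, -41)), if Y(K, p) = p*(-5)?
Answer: -16324/6889 ≈ -2.3696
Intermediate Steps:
l(v) = 0
Y(K, p) = -5*p
V(t) = -½ (V(t) = (⅛)*(-4) = -½)
X(j) = 0
G(f, N) = (-½ + N)²
(-32664 + 28583)/(X(Y(-14, 1)) + G(-137, -41)) = (-32664 + 28583)/(0 + (-1 + 2*(-41))²/4) = -4081/(0 + (-1 - 82)²/4) = -4081/(0 + (¼)*(-83)²) = -4081/(0 + (¼)*6889) = -4081/(0 + 6889/4) = -4081/6889/4 = -4081*4/6889 = -16324/6889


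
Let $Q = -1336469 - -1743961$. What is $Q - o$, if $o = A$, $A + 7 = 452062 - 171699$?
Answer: $127136$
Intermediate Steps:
$Q = 407492$ ($Q = -1336469 + 1743961 = 407492$)
$A = 280356$ ($A = -7 + \left(452062 - 171699\right) = -7 + 280363 = 280356$)
$o = 280356$
$Q - o = 407492 - 280356 = 127136$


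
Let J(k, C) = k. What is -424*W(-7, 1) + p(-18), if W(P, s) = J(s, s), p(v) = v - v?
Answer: -424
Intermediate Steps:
p(v) = 0
W(P, s) = s
-424*W(-7, 1) + p(-18) = -424*1 + 0 = -424 + 0 = -424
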